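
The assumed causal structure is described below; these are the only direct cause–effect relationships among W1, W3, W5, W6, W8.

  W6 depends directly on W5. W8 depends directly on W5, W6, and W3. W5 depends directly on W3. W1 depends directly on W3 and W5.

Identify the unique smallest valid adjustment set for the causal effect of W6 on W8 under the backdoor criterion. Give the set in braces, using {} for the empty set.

Variables eligible for adjustment (non-descendants of W6, excluding W6 and W8): {W1, W3, W5}.
Backdoor paths from W6 to W8:
  P1: W6 <- W5 <- W3 -> W8
  P2: W6 <- W5 -> W1 <- W3 -> W8
  P3: W6 <- W5 -> W8
The empty set is not sufficient: P1 (W6 <- W5 <- W3 -> W8) has no collider blocking it and no conditioned non-collider, so it is open.
Try {W5}:
  P1: blocked at chain node W5 ∈ conditioning set.
  P2: blocked at fork node W5 ∈ conditioning set.
  P3: blocked at fork node W5 ∈ conditioning set.
{W5} contains no descendant of W6 and blocks every backdoor path.
No other singleton works — e.g. {W3} leaves P3 open — so {W5} is the unique smallest valid adjustment set.

{W5}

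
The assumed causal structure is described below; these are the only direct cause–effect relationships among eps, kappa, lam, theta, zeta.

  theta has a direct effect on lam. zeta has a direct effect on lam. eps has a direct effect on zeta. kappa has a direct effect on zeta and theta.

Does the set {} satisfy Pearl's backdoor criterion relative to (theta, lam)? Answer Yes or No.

Backdoor paths from theta to lam (paths whose first edge points into theta):
  P1: theta <- kappa -> zeta -> lam
Condition 1 (no descendant of theta in the set): holds — descendants of theta are {lam}; none are in {}.
Condition 2 (every backdoor path blocked by {}):
  P1: open — no interior node is in the conditioning set.
{} does not satisfy the backdoor criterion.

No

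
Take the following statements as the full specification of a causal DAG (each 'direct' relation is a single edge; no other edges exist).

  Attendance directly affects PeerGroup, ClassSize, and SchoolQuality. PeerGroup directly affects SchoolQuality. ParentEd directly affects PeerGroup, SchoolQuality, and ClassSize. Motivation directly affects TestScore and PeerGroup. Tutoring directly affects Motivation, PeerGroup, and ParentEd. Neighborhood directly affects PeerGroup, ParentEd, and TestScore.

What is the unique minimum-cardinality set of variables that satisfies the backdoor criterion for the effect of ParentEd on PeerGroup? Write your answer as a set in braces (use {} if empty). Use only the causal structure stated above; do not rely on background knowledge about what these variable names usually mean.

{Neighborhood, Tutoring}

Variables eligible for adjustment (non-descendants of ParentEd, excluding ParentEd and PeerGroup): {Attendance, Motivation, Neighborhood, TestScore, Tutoring}.
Backdoor paths from ParentEd to PeerGroup:
  P1: ParentEd <- Tutoring -> Motivation -> PeerGroup
  P2: ParentEd <- Tutoring -> Motivation -> TestScore <- Neighborhood -> PeerGroup
  P3: ParentEd <- Tutoring -> PeerGroup
  P4: ParentEd <- Neighborhood -> PeerGroup
  P5: ParentEd <- Neighborhood -> TestScore <- Motivation <- Tutoring -> PeerGroup
  P6: ParentEd <- Neighborhood -> TestScore <- Motivation -> PeerGroup
The empty set is not sufficient: P1 (ParentEd <- Tutoring -> Motivation -> PeerGroup) has no collider blocking it and no conditioned non-collider, so it is open.
Try {Neighborhood, Tutoring}:
  P1: blocked at fork node Tutoring ∈ conditioning set.
  P2: blocked at fork node Tutoring ∈ conditioning set.
  P3: blocked at fork node Tutoring ∈ conditioning set.
  P4: blocked at fork node Neighborhood ∈ conditioning set.
  P5: blocked at fork node Neighborhood ∈ conditioning set.
  P6: blocked at fork node Neighborhood ∈ conditioning set.
{Neighborhood, Tutoring} contains no descendant of ParentEd and blocks every backdoor path.
Every element of {Neighborhood, Tutoring} is needed (dropping Neighborhood leaves P4 open; dropping Tutoring leaves P1 open), so no proper subset is valid.
Among all size-2 subsets of the eligible variables, only {Neighborhood, Tutoring} blocks every backdoor path, so it is the unique smallest valid adjustment set.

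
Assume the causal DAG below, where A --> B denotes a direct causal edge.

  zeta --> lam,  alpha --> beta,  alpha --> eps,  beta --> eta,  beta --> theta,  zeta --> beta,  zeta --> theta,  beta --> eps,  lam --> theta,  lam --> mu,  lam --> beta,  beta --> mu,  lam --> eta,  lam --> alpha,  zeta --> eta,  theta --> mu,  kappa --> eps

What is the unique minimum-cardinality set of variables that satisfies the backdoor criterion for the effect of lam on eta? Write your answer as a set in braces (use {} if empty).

{zeta}

Variables eligible for adjustment (non-descendants of lam, excluding lam and eta): {kappa, zeta}.
Backdoor paths from lam to eta:
  P1: lam <- zeta -> beta -> eta
  P2: lam <- zeta -> theta <- beta -> eta
  P3: lam <- zeta -> theta -> mu <- beta -> eta
  P4: lam <- zeta -> eta
The empty set is not sufficient: P1 (lam <- zeta -> beta -> eta) has no collider blocking it and no conditioned non-collider, so it is open.
Try {zeta}:
  P1: blocked at fork node zeta ∈ conditioning set.
  P2: blocked at fork node zeta ∈ conditioning set.
  P3: blocked at fork node zeta ∈ conditioning set.
  P4: blocked at fork node zeta ∈ conditioning set.
{zeta} contains no descendant of lam and blocks every backdoor path.
No other singleton works — e.g. {kappa} leaves P1 open — so {zeta} is the unique smallest valid adjustment set.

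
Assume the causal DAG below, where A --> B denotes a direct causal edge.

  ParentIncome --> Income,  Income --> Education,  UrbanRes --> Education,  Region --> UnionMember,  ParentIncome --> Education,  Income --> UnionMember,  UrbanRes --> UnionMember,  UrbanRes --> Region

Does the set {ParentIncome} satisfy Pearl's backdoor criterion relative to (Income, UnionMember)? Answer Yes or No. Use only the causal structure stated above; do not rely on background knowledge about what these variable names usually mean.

Yes

Backdoor paths from Income to UnionMember (paths whose first edge points into Income):
  P1: Income <- ParentIncome -> Education <- UrbanRes -> Region -> UnionMember
  P2: Income <- ParentIncome -> Education <- UrbanRes -> UnionMember
Condition 1 (no descendant of Income in the set): holds — descendants of Income are {Education, UnionMember}; none are in {ParentIncome}.
Condition 2 (every backdoor path blocked by {ParentIncome}):
  P1: blocked at fork node ParentIncome ∈ conditioning set.
  P2: blocked at fork node ParentIncome ∈ conditioning set.
{ParentIncome} satisfies the backdoor criterion.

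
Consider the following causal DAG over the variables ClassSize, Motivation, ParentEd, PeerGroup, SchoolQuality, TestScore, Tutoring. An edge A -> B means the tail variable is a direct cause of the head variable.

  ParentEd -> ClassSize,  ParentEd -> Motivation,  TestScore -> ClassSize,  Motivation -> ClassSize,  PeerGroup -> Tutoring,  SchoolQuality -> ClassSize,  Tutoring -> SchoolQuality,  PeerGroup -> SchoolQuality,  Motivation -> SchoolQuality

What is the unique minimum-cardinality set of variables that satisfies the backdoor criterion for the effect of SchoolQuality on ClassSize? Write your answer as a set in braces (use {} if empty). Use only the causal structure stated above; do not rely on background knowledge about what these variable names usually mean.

{Motivation}

Variables eligible for adjustment (non-descendants of SchoolQuality, excluding SchoolQuality and ClassSize): {Motivation, ParentEd, PeerGroup, TestScore, Tutoring}.
Backdoor paths from SchoolQuality to ClassSize:
  P1: SchoolQuality <- Motivation <- ParentEd -> ClassSize
  P2: SchoolQuality <- Motivation -> ClassSize
The empty set is not sufficient: P1 (SchoolQuality <- Motivation <- ParentEd -> ClassSize) has no collider blocking it and no conditioned non-collider, so it is open.
Try {Motivation}:
  P1: blocked at chain node Motivation ∈ conditioning set.
  P2: blocked at fork node Motivation ∈ conditioning set.
{Motivation} contains no descendant of SchoolQuality and blocks every backdoor path.
No other singleton works — e.g. {ParentEd} leaves P2 open — so {Motivation} is the unique smallest valid adjustment set.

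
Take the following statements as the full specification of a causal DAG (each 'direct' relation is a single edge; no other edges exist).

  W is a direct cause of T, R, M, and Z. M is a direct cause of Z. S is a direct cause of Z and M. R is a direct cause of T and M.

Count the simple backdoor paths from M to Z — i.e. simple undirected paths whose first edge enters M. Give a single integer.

4

A backdoor path from M to Z is any simple undirected path whose first edge points into M (i.e. leaves M via a parent).
Parents of M: {R, S, W}.
Enumerating:
  P1: M <- W -> Z
  P2: M <- S -> Z
  P3: M <- R <- W -> Z
  P4: M <- R -> T <- W -> Z
That exhausts the simple backdoor paths. Count: 4.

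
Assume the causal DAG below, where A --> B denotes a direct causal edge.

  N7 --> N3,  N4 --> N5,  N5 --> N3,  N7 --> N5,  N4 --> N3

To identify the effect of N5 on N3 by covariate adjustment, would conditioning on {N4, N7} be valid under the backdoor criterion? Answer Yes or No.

Backdoor paths from N5 to N3 (paths whose first edge points into N5):
  P1: N5 <- N4 -> N3
  P2: N5 <- N7 -> N3
Condition 1 (no descendant of N5 in the set): holds — descendants of N5 are {N3}; none are in {N4, N7}.
Condition 2 (every backdoor path blocked by {N4, N7}):
  P1: blocked at fork node N4 ∈ conditioning set.
  P2: blocked at fork node N7 ∈ conditioning set.
{N4, N7} satisfies the backdoor criterion.

Yes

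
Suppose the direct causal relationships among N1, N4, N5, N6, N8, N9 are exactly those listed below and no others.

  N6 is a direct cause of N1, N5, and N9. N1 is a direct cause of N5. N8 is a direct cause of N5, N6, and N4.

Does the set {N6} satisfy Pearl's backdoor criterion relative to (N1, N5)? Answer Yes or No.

Yes

Backdoor paths from N1 to N5 (paths whose first edge points into N1):
  P1: N1 <- N6 <- N8 -> N5
  P2: N1 <- N6 -> N5
Condition 1 (no descendant of N1 in the set): holds — descendants of N1 are {N5}; none are in {N6}.
Condition 2 (every backdoor path blocked by {N6}):
  P1: blocked at chain node N6 ∈ conditioning set.
  P2: blocked at fork node N6 ∈ conditioning set.
{N6} satisfies the backdoor criterion.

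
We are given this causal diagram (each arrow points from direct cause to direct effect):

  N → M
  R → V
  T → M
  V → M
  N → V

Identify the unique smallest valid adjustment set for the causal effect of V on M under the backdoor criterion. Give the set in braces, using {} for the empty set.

Variables eligible for adjustment (non-descendants of V, excluding V and M): {N, R, T}.
Backdoor paths from V to M:
  P1: V <- N -> M
The empty set is not sufficient: P1 (V <- N -> M) has no collider blocking it and no conditioned non-collider, so it is open.
Try {N}:
  P1: blocked at fork node N ∈ conditioning set.
{N} contains no descendant of V and blocks every backdoor path.
No other singleton works — e.g. {R} leaves P1 open — so {N} is the unique smallest valid adjustment set.

{N}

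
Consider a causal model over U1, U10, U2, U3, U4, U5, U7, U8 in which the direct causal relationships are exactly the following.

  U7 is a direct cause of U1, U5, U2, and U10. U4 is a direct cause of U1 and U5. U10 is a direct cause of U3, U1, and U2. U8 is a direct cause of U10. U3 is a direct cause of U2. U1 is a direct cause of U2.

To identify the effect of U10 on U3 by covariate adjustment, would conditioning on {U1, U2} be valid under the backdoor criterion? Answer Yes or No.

Backdoor paths from U10 to U3 (paths whose first edge points into U10):
  P1: U10 <- U7 -> U1 -> U2 <- U3
  P2: U10 <- U7 -> U5 <- U4 -> U1 -> U2 <- U3
  P3: U10 <- U7 -> U2 <- U3
Condition 1 (no descendant of U10 in the set): FAILS — U1 and U2 are descendants of U10.
Condition 2 (every backdoor path blocked by {U1, U2}):
  P1: blocked at chain node U1 ∈ conditioning set.
  P2: blocked at collider U5 (neither it nor any descendant is in the conditioning set).
  P3: open — collider(s) U2 are conditioned on (or have a conditioned descendant) and no non-collider on the path is in the set.
{U1, U2} does not satisfy the backdoor criterion.

No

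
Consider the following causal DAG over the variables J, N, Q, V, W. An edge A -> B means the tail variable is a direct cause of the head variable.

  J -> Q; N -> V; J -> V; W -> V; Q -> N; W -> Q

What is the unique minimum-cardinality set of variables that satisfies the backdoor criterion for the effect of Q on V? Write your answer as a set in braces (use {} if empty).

Variables eligible for adjustment (non-descendants of Q, excluding Q and V): {J, W}.
Backdoor paths from Q to V:
  P1: Q <- W -> V
  P2: Q <- J -> V
The empty set is not sufficient: P1 (Q <- W -> V) has no collider blocking it and no conditioned non-collider, so it is open.
Try {J, W}:
  P1: blocked at fork node W ∈ conditioning set.
  P2: blocked at fork node J ∈ conditioning set.
{J, W} contains no descendant of Q and blocks every backdoor path.
Every element of {J, W} is needed (dropping J leaves P2 open; dropping W leaves P1 open), so no proper subset is valid.
Among all size-2 subsets of the eligible variables, only {J, W} blocks every backdoor path, so it is the unique smallest valid adjustment set.

{J, W}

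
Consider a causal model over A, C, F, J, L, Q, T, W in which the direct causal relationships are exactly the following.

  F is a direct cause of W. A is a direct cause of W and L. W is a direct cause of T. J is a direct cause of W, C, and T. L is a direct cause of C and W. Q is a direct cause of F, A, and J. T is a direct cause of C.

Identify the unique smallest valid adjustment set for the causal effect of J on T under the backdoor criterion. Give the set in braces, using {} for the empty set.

{Q}

Variables eligible for adjustment (non-descendants of J, excluding J and T): {A, F, L, Q}.
Backdoor paths from J to T:
  P1: J <- Q -> A -> L -> W -> T
  P2: J <- Q -> A -> L -> C <- T
  P3: J <- Q -> A -> W <- L -> C <- T
  P4: J <- Q -> A -> W -> T
  P5: J <- Q -> F -> W <- A -> L -> C <- T
  P6: J <- Q -> F -> W <- L -> C <- T
  P7: J <- Q -> F -> W -> T
The empty set is not sufficient: P1 (J <- Q -> A -> L -> W -> T) has no collider blocking it and no conditioned non-collider, so it is open.
Try {Q}:
  P1: blocked at fork node Q ∈ conditioning set.
  P2: blocked at fork node Q ∈ conditioning set.
  P3: blocked at fork node Q ∈ conditioning set.
  P4: blocked at fork node Q ∈ conditioning set.
  P5: blocked at fork node Q ∈ conditioning set.
  P6: blocked at fork node Q ∈ conditioning set.
  P7: blocked at fork node Q ∈ conditioning set.
{Q} contains no descendant of J and blocks every backdoor path.
No other singleton works — e.g. {A} leaves P7 open — so {Q} is the unique smallest valid adjustment set.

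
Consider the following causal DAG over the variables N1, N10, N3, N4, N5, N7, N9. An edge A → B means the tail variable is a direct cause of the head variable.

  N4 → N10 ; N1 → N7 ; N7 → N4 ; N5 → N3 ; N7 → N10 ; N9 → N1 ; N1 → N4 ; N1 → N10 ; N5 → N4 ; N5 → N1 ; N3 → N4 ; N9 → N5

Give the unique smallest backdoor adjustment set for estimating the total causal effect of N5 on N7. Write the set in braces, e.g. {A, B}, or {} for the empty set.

{N9}

Variables eligible for adjustment (non-descendants of N5, excluding N5 and N7): {N9}.
Backdoor paths from N5 to N7:
  P1: N5 <- N9 -> N1 -> N7
  P2: N5 <- N9 -> N1 -> N4 <- N7
  P3: N5 <- N9 -> N1 -> N4 -> N10 <- N7
  P4: N5 <- N9 -> N1 -> N10 <- N7
  P5: N5 <- N9 -> N1 -> N10 <- N4 <- N7
The empty set is not sufficient: P1 (N5 <- N9 -> N1 -> N7) has no collider blocking it and no conditioned non-collider, so it is open.
Try {N9}:
  P1: blocked at fork node N9 ∈ conditioning set.
  P2: blocked at fork node N9 ∈ conditioning set.
  P3: blocked at fork node N9 ∈ conditioning set.
  P4: blocked at fork node N9 ∈ conditioning set.
  P5: blocked at fork node N9 ∈ conditioning set.
{N9} contains no descendant of N5 and blocks every backdoor path.
{N9} is the unique smallest valid adjustment set.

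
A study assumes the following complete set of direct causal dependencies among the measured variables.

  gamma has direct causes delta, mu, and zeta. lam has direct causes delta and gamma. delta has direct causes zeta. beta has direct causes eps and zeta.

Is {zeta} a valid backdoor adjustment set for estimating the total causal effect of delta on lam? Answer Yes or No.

Backdoor paths from delta to lam (paths whose first edge points into delta):
  P1: delta <- zeta -> gamma -> lam
Condition 1 (no descendant of delta in the set): holds — descendants of delta are {gamma, lam}; none are in {zeta}.
Condition 2 (every backdoor path blocked by {zeta}):
  P1: blocked at fork node zeta ∈ conditioning set.
{zeta} satisfies the backdoor criterion.

Yes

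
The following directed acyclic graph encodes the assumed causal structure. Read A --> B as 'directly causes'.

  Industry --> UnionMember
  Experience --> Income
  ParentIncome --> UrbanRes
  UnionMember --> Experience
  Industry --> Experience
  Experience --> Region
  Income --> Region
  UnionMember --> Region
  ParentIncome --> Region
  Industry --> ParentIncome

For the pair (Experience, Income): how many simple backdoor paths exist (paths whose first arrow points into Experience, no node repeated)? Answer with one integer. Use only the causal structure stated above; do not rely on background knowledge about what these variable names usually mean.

4

A backdoor path from Experience to Income is any simple undirected path whose first edge points into Experience (i.e. leaves Experience via a parent).
Parents of Experience: {Industry, UnionMember}.
Enumerating:
  P1: Experience <- Industry -> ParentIncome -> Region <- Income
  P2: Experience <- Industry -> UnionMember -> Region <- Income
  P3: Experience <- UnionMember <- Industry -> ParentIncome -> Region <- Income
  P4: Experience <- UnionMember -> Region <- Income
That exhausts the simple backdoor paths. Count: 4.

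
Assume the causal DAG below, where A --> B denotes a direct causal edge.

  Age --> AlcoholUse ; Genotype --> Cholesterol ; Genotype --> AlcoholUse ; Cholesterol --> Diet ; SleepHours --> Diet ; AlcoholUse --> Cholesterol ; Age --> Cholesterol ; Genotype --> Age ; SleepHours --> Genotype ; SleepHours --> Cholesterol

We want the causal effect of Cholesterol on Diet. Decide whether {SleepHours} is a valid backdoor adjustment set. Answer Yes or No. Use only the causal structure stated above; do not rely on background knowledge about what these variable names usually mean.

Backdoor paths from Cholesterol to Diet (paths whose first edge points into Cholesterol):
  P1: Cholesterol <- SleepHours -> Diet
  P2: Cholesterol <- Genotype <- SleepHours -> Diet
  P3: Cholesterol <- Age <- Genotype <- SleepHours -> Diet
  P4: Cholesterol <- Age -> AlcoholUse <- Genotype <- SleepHours -> Diet
  P5: Cholesterol <- AlcoholUse <- Genotype <- SleepHours -> Diet
  P6: Cholesterol <- AlcoholUse <- Age <- Genotype <- SleepHours -> Diet
Condition 1 (no descendant of Cholesterol in the set): holds — descendants of Cholesterol are {Diet}; none are in {SleepHours}.
Condition 2 (every backdoor path blocked by {SleepHours}):
  P1: blocked at fork node SleepHours ∈ conditioning set.
  P2: blocked at fork node SleepHours ∈ conditioning set.
  P3: blocked at fork node SleepHours ∈ conditioning set.
  P4: blocked at collider AlcoholUse (neither it nor any descendant is in the conditioning set).
  P5: blocked at fork node SleepHours ∈ conditioning set.
  P6: blocked at fork node SleepHours ∈ conditioning set.
{SleepHours} satisfies the backdoor criterion.

Yes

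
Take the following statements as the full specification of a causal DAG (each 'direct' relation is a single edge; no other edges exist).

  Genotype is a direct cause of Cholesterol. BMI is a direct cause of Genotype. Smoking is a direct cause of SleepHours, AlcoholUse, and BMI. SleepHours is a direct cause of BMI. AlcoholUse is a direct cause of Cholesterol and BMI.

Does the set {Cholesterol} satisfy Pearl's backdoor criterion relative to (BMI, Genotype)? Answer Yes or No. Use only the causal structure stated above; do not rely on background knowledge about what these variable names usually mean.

Backdoor paths from BMI to Genotype (paths whose first edge points into BMI):
  P1: BMI <- Smoking -> AlcoholUse -> Cholesterol <- Genotype
  P2: BMI <- SleepHours <- Smoking -> AlcoholUse -> Cholesterol <- Genotype
  P3: BMI <- AlcoholUse -> Cholesterol <- Genotype
Condition 1 (no descendant of BMI in the set): FAILS — Cholesterol is a descendant of BMI.
Condition 2 (every backdoor path blocked by {Cholesterol}):
  P1: open — collider(s) Cholesterol are conditioned on (or have a conditioned descendant) and no non-collider on the path is in the set.
  P2: open — collider(s) Cholesterol are conditioned on (or have a conditioned descendant) and no non-collider on the path is in the set.
  P3: open — collider(s) Cholesterol are conditioned on (or have a conditioned descendant) and no non-collider on the path is in the set.
{Cholesterol} does not satisfy the backdoor criterion.

No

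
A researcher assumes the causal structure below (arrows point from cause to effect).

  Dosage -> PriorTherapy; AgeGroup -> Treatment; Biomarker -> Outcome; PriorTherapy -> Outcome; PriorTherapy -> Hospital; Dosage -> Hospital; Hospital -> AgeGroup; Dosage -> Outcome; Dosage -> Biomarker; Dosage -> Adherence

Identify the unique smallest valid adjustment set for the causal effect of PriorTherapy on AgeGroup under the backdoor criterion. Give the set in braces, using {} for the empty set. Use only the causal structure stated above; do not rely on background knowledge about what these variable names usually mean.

Variables eligible for adjustment (non-descendants of PriorTherapy, excluding PriorTherapy and AgeGroup): {Adherence, Biomarker, Dosage}.
Backdoor paths from PriorTherapy to AgeGroup:
  P1: PriorTherapy <- Dosage -> Hospital -> AgeGroup
The empty set is not sufficient: P1 (PriorTherapy <- Dosage -> Hospital -> AgeGroup) has no collider blocking it and no conditioned non-collider, so it is open.
Try {Dosage}:
  P1: blocked at fork node Dosage ∈ conditioning set.
{Dosage} contains no descendant of PriorTherapy and blocks every backdoor path.
No other singleton works — e.g. {Biomarker} leaves P1 open — so {Dosage} is the unique smallest valid adjustment set.

{Dosage}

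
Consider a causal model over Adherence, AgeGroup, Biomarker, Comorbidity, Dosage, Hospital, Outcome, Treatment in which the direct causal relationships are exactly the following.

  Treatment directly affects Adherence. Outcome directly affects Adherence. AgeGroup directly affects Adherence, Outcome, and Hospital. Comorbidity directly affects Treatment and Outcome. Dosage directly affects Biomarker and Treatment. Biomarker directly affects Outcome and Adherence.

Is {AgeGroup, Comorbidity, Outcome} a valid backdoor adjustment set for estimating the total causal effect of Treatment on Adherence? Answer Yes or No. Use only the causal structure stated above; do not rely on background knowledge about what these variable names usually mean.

Backdoor paths from Treatment to Adherence (paths whose first edge points into Treatment):
  P1: Treatment <- Comorbidity -> Outcome <- Biomarker -> Adherence
  P2: Treatment <- Comorbidity -> Outcome <- AgeGroup -> Adherence
  P3: Treatment <- Comorbidity -> Outcome -> Adherence
  P4: Treatment <- Dosage -> Biomarker -> Outcome <- AgeGroup -> Adherence
  P5: Treatment <- Dosage -> Biomarker -> Outcome -> Adherence
  P6: Treatment <- Dosage -> Biomarker -> Adherence
Condition 1 (no descendant of Treatment in the set): holds — descendants of Treatment are {Adherence}; none are in {AgeGroup, Comorbidity, Outcome}.
Condition 2 (every backdoor path blocked by {AgeGroup, Comorbidity, Outcome}):
  P1: blocked at fork node Comorbidity ∈ conditioning set.
  P2: blocked at fork node Comorbidity ∈ conditioning set.
  P3: blocked at fork node Comorbidity ∈ conditioning set.
  P4: blocked at fork node AgeGroup ∈ conditioning set.
  P5: blocked at chain node Outcome ∈ conditioning set.
  P6: open — no interior node is in the conditioning set.
{AgeGroup, Comorbidity, Outcome} does not satisfy the backdoor criterion.

No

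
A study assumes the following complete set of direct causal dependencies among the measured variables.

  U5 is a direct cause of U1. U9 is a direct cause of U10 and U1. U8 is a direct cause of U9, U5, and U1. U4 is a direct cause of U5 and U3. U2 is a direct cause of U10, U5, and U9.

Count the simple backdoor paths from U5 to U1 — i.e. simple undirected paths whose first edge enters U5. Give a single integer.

A backdoor path from U5 to U1 is any simple undirected path whose first edge points into U5 (i.e. leaves U5 via a parent).
Parents of U5: {U2, U4, U8}.
Enumerating:
  P1: U5 <- U8 -> U9 -> U1
  P2: U5 <- U8 -> U1
  P3: U5 <- U2 -> U9 <- U8 -> U1
  P4: U5 <- U2 -> U9 -> U1
  P5: U5 <- U2 -> U10 <- U9 <- U8 -> U1
  P6: U5 <- U2 -> U10 <- U9 -> U1
That exhausts the simple backdoor paths. Count: 6.

6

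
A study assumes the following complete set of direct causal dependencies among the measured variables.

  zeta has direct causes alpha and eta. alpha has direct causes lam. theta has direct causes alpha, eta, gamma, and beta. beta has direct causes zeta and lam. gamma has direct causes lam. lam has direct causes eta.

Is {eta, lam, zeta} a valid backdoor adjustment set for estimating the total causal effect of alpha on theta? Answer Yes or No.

No

Backdoor paths from alpha to theta (paths whose first edge points into alpha):
  P1: alpha <- lam <- eta -> zeta -> beta -> theta
  P2: alpha <- lam <- eta -> theta
  P3: alpha <- lam -> gamma -> theta
  P4: alpha <- lam -> beta <- zeta <- eta -> theta
  P5: alpha <- lam -> beta -> theta
Condition 1 (no descendant of alpha in the set): FAILS — zeta is a descendant of alpha.
Condition 2 (every backdoor path blocked by {eta, lam, zeta}):
  P1: blocked at chain node lam ∈ conditioning set.
  P2: blocked at chain node lam ∈ conditioning set.
  P3: blocked at fork node lam ∈ conditioning set.
  P4: blocked at fork node lam ∈ conditioning set.
  P5: blocked at fork node lam ∈ conditioning set.
{eta, lam, zeta} does not satisfy the backdoor criterion.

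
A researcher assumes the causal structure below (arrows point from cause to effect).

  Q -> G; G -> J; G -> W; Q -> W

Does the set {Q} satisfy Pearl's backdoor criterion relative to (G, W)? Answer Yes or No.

Yes

Backdoor paths from G to W (paths whose first edge points into G):
  P1: G <- Q -> W
Condition 1 (no descendant of G in the set): holds — descendants of G are {J, W}; none are in {Q}.
Condition 2 (every backdoor path blocked by {Q}):
  P1: blocked at fork node Q ∈ conditioning set.
{Q} satisfies the backdoor criterion.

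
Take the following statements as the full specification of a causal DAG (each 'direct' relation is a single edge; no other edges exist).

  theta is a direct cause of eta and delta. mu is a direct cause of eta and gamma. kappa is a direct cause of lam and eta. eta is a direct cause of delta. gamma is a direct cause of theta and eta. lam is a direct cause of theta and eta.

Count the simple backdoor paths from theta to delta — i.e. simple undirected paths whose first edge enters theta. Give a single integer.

A backdoor path from theta to delta is any simple undirected path whose first edge points into theta (i.e. leaves theta via a parent).
Parents of theta: {gamma, lam}.
Enumerating:
  P1: theta <- gamma <- mu -> eta -> delta
  P2: theta <- gamma -> eta -> delta
  P3: theta <- lam <- kappa -> eta -> delta
  P4: theta <- lam -> eta -> delta
That exhausts the simple backdoor paths. Count: 4.

4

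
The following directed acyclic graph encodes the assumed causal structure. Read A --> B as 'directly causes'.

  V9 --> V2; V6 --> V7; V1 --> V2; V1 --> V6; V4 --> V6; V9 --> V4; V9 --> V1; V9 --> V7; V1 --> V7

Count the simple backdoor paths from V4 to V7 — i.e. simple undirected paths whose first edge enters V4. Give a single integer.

5

A backdoor path from V4 to V7 is any simple undirected path whose first edge points into V4 (i.e. leaves V4 via a parent).
Parents of V4: {V9}.
Enumerating:
  P1: V4 <- V9 -> V1 -> V6 -> V7
  P2: V4 <- V9 -> V1 -> V7
  P3: V4 <- V9 -> V7
  P4: V4 <- V9 -> V2 <- V1 -> V6 -> V7
  P5: V4 <- V9 -> V2 <- V1 -> V7
That exhausts the simple backdoor paths. Count: 5.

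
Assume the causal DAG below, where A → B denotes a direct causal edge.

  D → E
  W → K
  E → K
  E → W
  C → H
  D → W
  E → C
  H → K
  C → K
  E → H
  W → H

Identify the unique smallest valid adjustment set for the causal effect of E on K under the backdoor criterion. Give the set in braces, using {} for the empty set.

Variables eligible for adjustment (non-descendants of E, excluding E and K): {D}.
Backdoor paths from E to K:
  P1: E <- D -> W -> H <- C -> K
  P2: E <- D -> W -> H -> K
  P3: E <- D -> W -> K
The empty set is not sufficient: P2 (E <- D -> W -> H -> K) has no collider blocking it and no conditioned non-collider, so it is open.
Try {D}:
  P1: blocked at fork node D ∈ conditioning set.
  P2: blocked at fork node D ∈ conditioning set.
  P3: blocked at fork node D ∈ conditioning set.
{D} contains no descendant of E and blocks every backdoor path.
{D} is the unique smallest valid adjustment set.

{D}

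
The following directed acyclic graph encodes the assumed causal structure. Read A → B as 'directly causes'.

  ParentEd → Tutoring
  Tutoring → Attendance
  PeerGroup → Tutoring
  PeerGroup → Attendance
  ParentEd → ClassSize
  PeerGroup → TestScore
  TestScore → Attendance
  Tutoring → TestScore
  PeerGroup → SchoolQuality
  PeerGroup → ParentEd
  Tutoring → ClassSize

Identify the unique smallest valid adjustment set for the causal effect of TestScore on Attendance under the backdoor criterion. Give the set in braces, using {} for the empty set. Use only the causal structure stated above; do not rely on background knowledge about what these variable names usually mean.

{PeerGroup, Tutoring}

Variables eligible for adjustment (non-descendants of TestScore, excluding TestScore and Attendance): {ClassSize, ParentEd, PeerGroup, SchoolQuality, Tutoring}.
Backdoor paths from TestScore to Attendance:
  P1: TestScore <- PeerGroup -> ParentEd -> Tutoring -> Attendance
  P2: TestScore <- PeerGroup -> ParentEd -> ClassSize <- Tutoring -> Attendance
  P3: TestScore <- PeerGroup -> Tutoring -> Attendance
  P4: TestScore <- PeerGroup -> Attendance
  P5: TestScore <- Tutoring <- PeerGroup -> Attendance
  P6: TestScore <- Tutoring <- ParentEd <- PeerGroup -> Attendance
  P7: TestScore <- Tutoring -> ClassSize <- ParentEd <- PeerGroup -> Attendance
  P8: TestScore <- Tutoring -> Attendance
The empty set is not sufficient: P1 (TestScore <- PeerGroup -> ParentEd -> Tutoring -> Attendance) has no collider blocking it and no conditioned non-collider, so it is open.
Try {PeerGroup, Tutoring}:
  P1: blocked at fork node PeerGroup ∈ conditioning set.
  P2: blocked at fork node PeerGroup ∈ conditioning set.
  P3: blocked at fork node PeerGroup ∈ conditioning set.
  P4: blocked at fork node PeerGroup ∈ conditioning set.
  P5: blocked at chain node Tutoring ∈ conditioning set.
  P6: blocked at chain node Tutoring ∈ conditioning set.
  P7: blocked at fork node Tutoring ∈ conditioning set.
  P8: blocked at fork node Tutoring ∈ conditioning set.
{PeerGroup, Tutoring} contains no descendant of TestScore and blocks every backdoor path.
Every element of {PeerGroup, Tutoring} is needed (dropping PeerGroup leaves P4 open; dropping Tutoring leaves P8 open), so no proper subset is valid.
Among all size-2 subsets of the eligible variables, only {PeerGroup, Tutoring} blocks every backdoor path, so it is the unique smallest valid adjustment set.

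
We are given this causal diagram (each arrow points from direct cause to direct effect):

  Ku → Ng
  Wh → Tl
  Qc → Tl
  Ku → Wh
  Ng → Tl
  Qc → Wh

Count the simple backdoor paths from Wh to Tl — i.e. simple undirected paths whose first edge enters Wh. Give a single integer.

2

A backdoor path from Wh to Tl is any simple undirected path whose first edge points into Wh (i.e. leaves Wh via a parent).
Parents of Wh: {Ku, Qc}.
Enumerating:
  P1: Wh <- Ku -> Ng -> Tl
  P2: Wh <- Qc -> Tl
That exhausts the simple backdoor paths. Count: 2.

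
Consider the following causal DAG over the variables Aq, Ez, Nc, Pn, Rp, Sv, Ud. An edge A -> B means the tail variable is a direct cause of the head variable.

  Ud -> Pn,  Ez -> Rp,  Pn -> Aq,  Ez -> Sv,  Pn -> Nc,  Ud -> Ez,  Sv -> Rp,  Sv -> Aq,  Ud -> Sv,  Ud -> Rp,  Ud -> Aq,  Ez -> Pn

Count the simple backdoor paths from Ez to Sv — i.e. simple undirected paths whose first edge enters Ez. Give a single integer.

4

A backdoor path from Ez to Sv is any simple undirected path whose first edge points into Ez (i.e. leaves Ez via a parent).
Parents of Ez: {Ud}.
Enumerating:
  P1: Ez <- Ud -> Sv
  P2: Ez <- Ud -> Pn -> Aq <- Sv
  P3: Ez <- Ud -> Rp <- Sv
  P4: Ez <- Ud -> Aq <- Sv
That exhausts the simple backdoor paths. Count: 4.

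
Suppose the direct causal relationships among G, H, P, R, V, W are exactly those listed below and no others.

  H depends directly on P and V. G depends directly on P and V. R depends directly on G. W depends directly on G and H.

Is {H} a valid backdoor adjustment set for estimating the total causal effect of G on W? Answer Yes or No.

Backdoor paths from G to W (paths whose first edge points into G):
  P1: G <- P -> H -> W
  P2: G <- V -> H -> W
Condition 1 (no descendant of G in the set): holds — descendants of G are {R, W}; none are in {H}.
Condition 2 (every backdoor path blocked by {H}):
  P1: blocked at chain node H ∈ conditioning set.
  P2: blocked at chain node H ∈ conditioning set.
{H} satisfies the backdoor criterion.

Yes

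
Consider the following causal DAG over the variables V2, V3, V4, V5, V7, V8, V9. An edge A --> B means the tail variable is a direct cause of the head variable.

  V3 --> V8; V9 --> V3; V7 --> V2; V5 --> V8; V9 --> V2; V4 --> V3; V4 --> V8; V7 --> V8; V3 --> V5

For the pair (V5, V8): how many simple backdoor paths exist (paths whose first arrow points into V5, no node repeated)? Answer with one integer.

3

A backdoor path from V5 to V8 is any simple undirected path whose first edge points into V5 (i.e. leaves V5 via a parent).
Parents of V5: {V3}.
Enumerating:
  P1: V5 <- V3 <- V4 -> V8
  P2: V5 <- V3 <- V9 -> V2 <- V7 -> V8
  P3: V5 <- V3 -> V8
That exhausts the simple backdoor paths. Count: 3.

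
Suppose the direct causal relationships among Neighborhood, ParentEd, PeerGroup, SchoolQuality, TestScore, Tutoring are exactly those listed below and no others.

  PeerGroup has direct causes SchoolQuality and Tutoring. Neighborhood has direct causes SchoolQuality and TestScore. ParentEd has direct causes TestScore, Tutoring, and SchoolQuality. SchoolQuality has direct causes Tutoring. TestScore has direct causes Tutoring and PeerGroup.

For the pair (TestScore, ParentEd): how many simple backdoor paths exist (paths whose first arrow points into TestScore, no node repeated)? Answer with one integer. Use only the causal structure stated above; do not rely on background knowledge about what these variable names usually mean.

7

A backdoor path from TestScore to ParentEd is any simple undirected path whose first edge points into TestScore (i.e. leaves TestScore via a parent).
Parents of TestScore: {PeerGroup, Tutoring}.
Enumerating:
  P1: TestScore <- Tutoring -> SchoolQuality -> ParentEd
  P2: TestScore <- Tutoring -> PeerGroup <- SchoolQuality -> ParentEd
  P3: TestScore <- Tutoring -> ParentEd
  P4: TestScore <- PeerGroup <- Tutoring -> SchoolQuality -> ParentEd
  P5: TestScore <- PeerGroup <- Tutoring -> ParentEd
  P6: TestScore <- PeerGroup <- SchoolQuality <- Tutoring -> ParentEd
  P7: TestScore <- PeerGroup <- SchoolQuality -> ParentEd
That exhausts the simple backdoor paths. Count: 7.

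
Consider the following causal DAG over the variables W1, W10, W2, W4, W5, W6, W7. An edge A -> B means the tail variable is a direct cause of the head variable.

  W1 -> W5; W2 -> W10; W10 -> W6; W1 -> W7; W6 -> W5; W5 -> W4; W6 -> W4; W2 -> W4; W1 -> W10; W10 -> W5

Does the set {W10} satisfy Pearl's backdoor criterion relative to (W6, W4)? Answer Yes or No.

Backdoor paths from W6 to W4 (paths whose first edge points into W6):
  P1: W6 <- W10 <- W2 -> W4
  P2: W6 <- W10 <- W1 -> W5 -> W4
  P3: W6 <- W10 -> W5 -> W4
Condition 1 (no descendant of W6 in the set): holds — descendants of W6 are {W4, W5}; none are in {W10}.
Condition 2 (every backdoor path blocked by {W10}):
  P1: blocked at chain node W10 ∈ conditioning set.
  P2: blocked at chain node W10 ∈ conditioning set.
  P3: blocked at fork node W10 ∈ conditioning set.
{W10} satisfies the backdoor criterion.

Yes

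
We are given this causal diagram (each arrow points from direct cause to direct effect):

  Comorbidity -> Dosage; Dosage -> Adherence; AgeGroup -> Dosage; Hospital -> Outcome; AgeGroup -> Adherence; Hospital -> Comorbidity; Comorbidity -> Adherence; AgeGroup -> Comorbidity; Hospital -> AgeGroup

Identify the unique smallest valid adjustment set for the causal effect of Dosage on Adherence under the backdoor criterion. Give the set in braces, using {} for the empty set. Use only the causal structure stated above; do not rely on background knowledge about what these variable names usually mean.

{AgeGroup, Comorbidity}

Variables eligible for adjustment (non-descendants of Dosage, excluding Dosage and Adherence): {AgeGroup, Comorbidity, Hospital, Outcome}.
Backdoor paths from Dosage to Adherence:
  P1: Dosage <- AgeGroup <- Hospital -> Comorbidity -> Adherence
  P2: Dosage <- AgeGroup -> Comorbidity -> Adherence
  P3: Dosage <- AgeGroup -> Adherence
  P4: Dosage <- Comorbidity <- Hospital -> AgeGroup -> Adherence
  P5: Dosage <- Comorbidity <- AgeGroup -> Adherence
  P6: Dosage <- Comorbidity -> Adherence
The empty set is not sufficient: P1 (Dosage <- AgeGroup <- Hospital -> Comorbidity -> Adherence) has no collider blocking it and no conditioned non-collider, so it is open.
Try {AgeGroup, Comorbidity}:
  P1: blocked at chain node AgeGroup ∈ conditioning set.
  P2: blocked at fork node AgeGroup ∈ conditioning set.
  P3: blocked at fork node AgeGroup ∈ conditioning set.
  P4: blocked at chain node Comorbidity ∈ conditioning set.
  P5: blocked at chain node Comorbidity ∈ conditioning set.
  P6: blocked at fork node Comorbidity ∈ conditioning set.
{AgeGroup, Comorbidity} contains no descendant of Dosage and blocks every backdoor path.
Every element of {AgeGroup, Comorbidity} is needed (dropping AgeGroup leaves P3 open; dropping Comorbidity leaves P6 open), so no proper subset is valid.
Among all size-2 subsets of the eligible variables, only {AgeGroup, Comorbidity} blocks every backdoor path, so it is the unique smallest valid adjustment set.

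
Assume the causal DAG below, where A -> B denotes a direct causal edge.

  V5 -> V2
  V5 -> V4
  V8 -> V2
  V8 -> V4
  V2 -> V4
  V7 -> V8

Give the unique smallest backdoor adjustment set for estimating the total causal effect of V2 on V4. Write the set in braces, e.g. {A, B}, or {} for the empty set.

Variables eligible for adjustment (non-descendants of V2, excluding V2 and V4): {V5, V7, V8}.
Backdoor paths from V2 to V4:
  P1: V2 <- V5 -> V4
  P2: V2 <- V8 -> V4
The empty set is not sufficient: P1 (V2 <- V5 -> V4) has no collider blocking it and no conditioned non-collider, so it is open.
Try {V5, V8}:
  P1: blocked at fork node V5 ∈ conditioning set.
  P2: blocked at fork node V8 ∈ conditioning set.
{V5, V8} contains no descendant of V2 and blocks every backdoor path.
Every element of {V5, V8} is needed (dropping V5 leaves P1 open; dropping V8 leaves P2 open), so no proper subset is valid.
Among all size-2 subsets of the eligible variables, only {V5, V8} blocks every backdoor path, so it is the unique smallest valid adjustment set.

{V5, V8}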